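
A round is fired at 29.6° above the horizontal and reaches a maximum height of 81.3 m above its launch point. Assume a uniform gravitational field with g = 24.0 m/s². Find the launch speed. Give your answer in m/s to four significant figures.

126.5 m/s

At the peak v_y = 0, so v_y0 = √(2gH) = √(2 × 24.0 × 81.3) = 62.47 m/s.
v_y0 = v₀ sin θ ⇒ v₀ = 62.47 / sin 29.6° = 126.5 m/s.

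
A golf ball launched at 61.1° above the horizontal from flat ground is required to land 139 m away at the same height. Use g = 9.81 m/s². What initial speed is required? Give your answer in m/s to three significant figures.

Level-ground range: R = v₀² sin(2θ)/g, so v₀ = √(gR / sin 2θ).
v₀ = √(9.81 × 139 / sin 122.2°) = √(1364 / 0.8462) = √1611.4 = 40.14 m/s.

40.1 m/s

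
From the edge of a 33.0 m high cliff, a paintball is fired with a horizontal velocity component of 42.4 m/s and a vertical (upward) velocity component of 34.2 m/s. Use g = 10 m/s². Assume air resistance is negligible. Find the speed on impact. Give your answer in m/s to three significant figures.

With up positive and y = 0 at the ground: y(t) = 33.0 + (34.20) t − 5.000 t². Setting y = 0 and taking the positive root: t = [34.20 + √(34.20² + 2·10.0·33.0)] / 10.0 = (34.20 + 42.77) / 10.0 = 7.697 s.
Vertical velocity at impact: v_y = v_y0 − g t = 34.20 − 10.0 × 7.697 = −42.77 m/s.
Speed: |v| = √(vₓ² + v_y²) = √(42.40² + 42.77²) = 60.23 m/s.

60.2 m/s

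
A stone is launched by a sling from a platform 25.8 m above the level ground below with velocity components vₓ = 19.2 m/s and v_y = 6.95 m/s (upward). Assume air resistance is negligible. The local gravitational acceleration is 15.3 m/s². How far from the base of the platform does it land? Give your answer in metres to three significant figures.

45.0 m

With up positive and y = 0 at the ground: y(t) = 25.8 + (6.950) t − 7.650 t². Setting y = 0 and taking the positive root: t = [6.950 + √(6.950² + 2·15.3·25.8)] / 15.3 = (6.950 + 28.94) / 15.3 = 2.346 s.
Horizontal distance: R = vₓ t = 19.20 × 2.346 = 45.04 m.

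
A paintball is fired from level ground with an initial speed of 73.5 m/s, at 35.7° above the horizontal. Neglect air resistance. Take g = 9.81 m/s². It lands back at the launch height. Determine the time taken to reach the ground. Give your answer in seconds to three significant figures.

vₓ = 73.50 cos 35.7° = 59.69 m/s; v_y0 = 73.50 sin 35.7° = 42.89 m/s.
Time of flight on level ground: T = 2 v_y0 / g = 2 × 42.89 / 9.81 = 8.744 s.

8.74 s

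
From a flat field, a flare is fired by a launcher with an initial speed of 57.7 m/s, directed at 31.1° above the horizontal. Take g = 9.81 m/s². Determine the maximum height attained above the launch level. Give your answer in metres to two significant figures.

45 m

Horizontal component vₓ = 57.70 cos 31.1° = 49.41 m/s; vertical v_y0 = 57.70 sin 31.1° = 29.80 m/s.
Maximum height: H = v_y0² / (2g) = 29.80² / (2 × 9.81) = 45.27 m.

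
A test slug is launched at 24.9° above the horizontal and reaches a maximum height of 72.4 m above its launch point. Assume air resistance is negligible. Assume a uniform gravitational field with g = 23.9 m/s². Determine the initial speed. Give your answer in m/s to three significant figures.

At the peak v_y = 0, so v_y0 = √(2gH) = √(2 × 23.9 × 72.4) = 58.83 m/s.
v_y0 = v₀ sin θ ⇒ v₀ = 58.83 / sin 24.9° = 139.7 m/s.

140 m/s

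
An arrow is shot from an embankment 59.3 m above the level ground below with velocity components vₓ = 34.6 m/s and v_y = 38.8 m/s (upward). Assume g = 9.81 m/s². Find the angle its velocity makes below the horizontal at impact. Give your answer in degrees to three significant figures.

56.2°

With up positive and y = 0 at the ground: y(t) = 59.3 + (38.80) t − 4.905 t². Setting y = 0 and taking the positive root: t = [38.80 + √(38.80² + 2·9.81·59.3)] / 9.81 = (38.80 + 51.66) / 9.81 = 9.221 s.
At impact: v_y = v_y0 − g t = −51.66 m/s; vₓ = 34.60 m/s.
Angle below horizontal: arctan(|v_y|/vₓ) = arctan(51.66/34.60) = 56.19°.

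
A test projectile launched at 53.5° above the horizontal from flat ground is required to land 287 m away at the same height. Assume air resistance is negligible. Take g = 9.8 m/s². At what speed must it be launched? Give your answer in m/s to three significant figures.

On level ground R = v₀² sin 2θ / g ⇒ v₀ = √(gR / sin 2θ).
v₀ = √(9.80 × 287 / sin 107.0°) = √(2813 / 0.9563) = √2941.1 = 54.23 m/s.

54.2 m/s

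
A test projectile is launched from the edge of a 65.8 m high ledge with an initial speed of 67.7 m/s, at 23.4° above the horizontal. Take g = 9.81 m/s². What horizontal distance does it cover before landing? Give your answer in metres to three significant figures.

455 m

Resolve: vₓ = 67.70 cos 23.4° = 62.13 m/s and v_y0 = 67.70 sin 23.4° = 26.89 m/s.
Vertical motion (up positive, ground at y = 0): 4.905 t² − (26.89) t − 65.8 = 0, so t = (26.89 + √(26.89² + 2·9.81·65.8)) / 9.81 = (26.89 + 44.88) / 9.81 = 7.315 s.
Horizontal distance: R = vₓ t = 62.13 × 7.315 = 454.5 m.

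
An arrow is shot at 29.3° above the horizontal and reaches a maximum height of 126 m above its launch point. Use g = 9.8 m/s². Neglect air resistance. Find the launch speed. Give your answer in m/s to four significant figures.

At the peak v_y = 0, so v_y0 = √(2gH) = √(2 × 9.80 × 126) = 49.70 m/s.
v_y0 = v₀ sin θ ⇒ v₀ = 49.70 / sin 29.3° = 101.5 m/s.

101.5 m/s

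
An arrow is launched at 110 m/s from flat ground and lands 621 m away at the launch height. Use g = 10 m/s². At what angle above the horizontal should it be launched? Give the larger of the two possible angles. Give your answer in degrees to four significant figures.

74.56°

Level-ground range R = v₀² sin(2θ)/g ⇒ sin(2θ) = gR/v₀² = 10.0 × 621 / 110² = 0.5132.
2θ = 30.88° or 180° − 30.88° = 149.1°, so θ = 15.44° or 74.56°.
The larger angle is 74.56°.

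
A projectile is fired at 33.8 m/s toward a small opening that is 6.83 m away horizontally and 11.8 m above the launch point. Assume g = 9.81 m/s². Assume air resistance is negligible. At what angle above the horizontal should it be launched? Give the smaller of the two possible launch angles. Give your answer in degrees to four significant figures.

Trajectory: y = x tanθ − g x² (1 + tan²θ)/(2v₀²). With x = 6.83, y = 11.8, v₀ = 33.8, g = 9.81:
0.2003 tan²θ − 6.83 tanθ + (12.00) = 0.
tanθ = [6.83 ± √(6.83² − 4 × 0.2003 × (12.00))] / (2 × 0.2003) = (6.83 ± 6.086) / 0.4006, giving tanθ = 1.858 or 32.24.
θ = 61.71° or 88.22°; the smaller is 61.71°.

61.71°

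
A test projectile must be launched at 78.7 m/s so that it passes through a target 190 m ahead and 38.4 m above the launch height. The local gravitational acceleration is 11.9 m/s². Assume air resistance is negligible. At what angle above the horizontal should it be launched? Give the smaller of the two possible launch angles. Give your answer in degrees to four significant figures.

22.60°

Trajectory: y = x tanθ − g x² (1 + tan²θ)/(2v₀²). With x = 190, y = 38.4, v₀ = 78.7, g = 11.9:
34.68 tan²θ − 190 tanθ + (73.08) = 0.
tanθ = [190 ± √(190² − 4 × 34.68 × (73.08))] / (2 × 34.68) = (190 ± 161.1) / 69.36, giving tanθ = 0.4163 or 5.062.
θ = 22.60° or 78.83°; the smaller is 22.60°.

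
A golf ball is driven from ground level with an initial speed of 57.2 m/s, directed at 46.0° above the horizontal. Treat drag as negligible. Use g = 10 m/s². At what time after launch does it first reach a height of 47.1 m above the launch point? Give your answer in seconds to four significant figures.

Resolve: vₓ = 57.20 cos 46.0° = 39.73 m/s and v_y0 = 57.20 sin 46.0° = 41.15 m/s.
Require v_y0 t − ½ g t² = 47.1, i.e. 5.000 t² − 41.15 t + 47.1 = 0.
t = [41.15 ± √(41.15² − 2·10.0·47.1)] / 10.0 = (41.15 ± 27.40) / 10.0, so t = 1.374 s or t = 6.855 s.
The first (ascending) time is 1.374 s.

1.374 s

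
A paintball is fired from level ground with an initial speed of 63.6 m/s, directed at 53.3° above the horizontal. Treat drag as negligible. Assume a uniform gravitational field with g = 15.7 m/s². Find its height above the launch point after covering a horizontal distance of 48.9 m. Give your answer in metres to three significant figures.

52.6 m

vₓ = 63.60 cos 53.3° = 38.01 m/s; v_y0 = 63.60 sin 53.3° = 50.99 m/s.
At x = 48.9 m, t = x/vₓ = 48.9/38.01 = 1.287 s.
Height: y = v_y0 t − ½ g t² = 50.99 × 1.287 − 7.850 × 1.287² = 65.60 − 12.99 = 52.61 m.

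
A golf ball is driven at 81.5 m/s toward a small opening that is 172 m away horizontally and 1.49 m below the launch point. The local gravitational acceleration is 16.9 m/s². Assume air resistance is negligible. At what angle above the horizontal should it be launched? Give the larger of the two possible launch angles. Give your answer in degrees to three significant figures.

77.1°

Trajectory: y = x tanθ − g x² (1 + tan²θ)/(2v₀²). With x = 172, y = −1.49, v₀ = 81.5, g = 16.9:
37.64 tan²θ − 172 tanθ + (36.15) = 0.
tanθ = [172 ± √(172² − 4 × 37.64 × (36.15))] / (2 × 37.64) = (172 ± 155.4) / 75.27, giving tanθ = 0.2208 or 4.349.
θ = 12.45° or 77.05°; the larger is 77.05°.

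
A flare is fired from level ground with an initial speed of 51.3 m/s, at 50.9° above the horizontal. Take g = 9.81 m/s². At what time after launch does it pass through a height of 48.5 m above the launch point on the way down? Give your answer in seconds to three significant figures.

Components: vₓ = 51.30 cos 50.9° = 32.35 m/s, v_y0 = 51.30 sin 50.9° = 39.81 m/s.
Require v_y0 t − ½ g t² = 48.5, i.e. 4.905 t² − 39.81 t + 48.5 = 0.
Quadratic formula: t = (39.81 ± √633.36) / 9.81 = (39.81 ± 25.17) / 9.81 → t = 1.493 s or 6.624 s.
The descending-branch root is 6.624 s.

6.62 s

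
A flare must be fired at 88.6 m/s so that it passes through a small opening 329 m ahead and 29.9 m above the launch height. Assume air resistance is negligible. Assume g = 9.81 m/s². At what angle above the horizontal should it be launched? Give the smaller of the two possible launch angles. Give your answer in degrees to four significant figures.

Trajectory: y = x tanθ − g x² (1 + tan²θ)/(2v₀²). With x = 329, y = 29.9, v₀ = 88.6, g = 9.81:
67.63 tan²θ − 329 tanθ + (97.53) = 0.
tanθ = [329 ± √(329² − 4 × 67.63 × (97.53))] / (2 × 67.63) = (329 ± 286.1) / 135.3, giving tanθ = 0.3171 or 4.547.
θ = 17.60° or 77.60°; the smaller is 17.60°.

17.60°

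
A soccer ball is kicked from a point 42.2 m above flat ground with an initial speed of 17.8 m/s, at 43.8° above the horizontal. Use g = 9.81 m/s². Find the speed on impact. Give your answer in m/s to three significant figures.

33.8 m/s

Components: vₓ = 17.80 cos 43.8° = 12.85 m/s, v_y0 = 17.80 sin 43.8° = 12.32 m/s.
The projectile lands when y = 42.2 + (12.32) t − ½·9.81·t² = 0. Positive root: t = (12.32 + √(12.32² + 2·9.81·42.2)) / 9.81 = (12.32 + 31.30) / 9.81 = 4.447 s.
Vertical velocity at impact: v_y = v_y0 − g t = 12.32 − 9.81 × 4.447 = −31.30 m/s.
Speed: |v| = √(vₓ² + v_y²) = √(12.85² + 31.30²) = 33.83 m/s.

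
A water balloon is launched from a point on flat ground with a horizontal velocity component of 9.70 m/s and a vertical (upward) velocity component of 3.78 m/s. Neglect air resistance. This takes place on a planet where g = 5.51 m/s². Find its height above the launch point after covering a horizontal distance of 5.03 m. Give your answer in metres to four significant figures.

Time to reach x = 5.03 m: t = x/vₓ = 5.03/9.700 = 0.5186 s.
Height: y = v_y0 t − ½ g t² = 3.780 × 0.5186 − 2.755 × 0.5186² = 1.960 − 0.7408 = 1.219 m.

1.219 m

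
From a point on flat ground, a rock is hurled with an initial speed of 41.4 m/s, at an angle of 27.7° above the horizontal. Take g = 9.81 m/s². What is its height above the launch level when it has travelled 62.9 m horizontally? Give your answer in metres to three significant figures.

18.6 m

vₓ = 41.40 cos 27.7° = 36.66 m/s; v_y0 = 41.40 sin 27.7° = 19.24 m/s.
x = vₓ t ⇒ t = 62.9/36.66 = 1.716 s.
Height: y = v_y0 t − ½ g t² = 19.24 × 1.716 − 4.905 × 1.716² = 33.02 − 14.44 = 18.58 m.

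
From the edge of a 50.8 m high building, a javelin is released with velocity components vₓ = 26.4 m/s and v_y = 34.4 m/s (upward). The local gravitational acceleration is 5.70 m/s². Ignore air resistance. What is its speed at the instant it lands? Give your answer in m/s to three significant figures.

Vertical motion (up positive, ground at y = 0): 2.850 t² − (34.40) t − 50.8 = 0, so t = (34.40 + √(34.40² + 2·5.70·50.8)) / 5.70 = (34.40 + 41.98) / 5.70 = 13.40 s.
Vertical velocity at impact: v_y = v_y0 − g t = 34.40 − 5.70 × 13.40 = −41.98 m/s.
Speed: |v| = √(vₓ² + v_y²) = √(26.40² + 41.98²) = 49.59 m/s.

49.6 m/s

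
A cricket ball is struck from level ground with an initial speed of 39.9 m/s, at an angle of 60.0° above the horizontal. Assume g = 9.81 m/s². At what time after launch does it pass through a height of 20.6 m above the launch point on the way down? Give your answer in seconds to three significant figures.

6.39 s

Resolve: vₓ = 39.90 cos 60.0° = 19.95 m/s and v_y0 = 39.90 sin 60.0° = 34.55 m/s.
Height y(t) = 34.55 t − 4.905 t² = 20.6 gives 4.905 t² − 34.55 t + 20.6 = 0.
Quadratic formula: t = (34.55 ± √789.84) / 9.81 = (34.55 ± 28.10) / 9.81 → t = 0.6575 s or 6.387 s.
The descending-branch root is 6.387 s.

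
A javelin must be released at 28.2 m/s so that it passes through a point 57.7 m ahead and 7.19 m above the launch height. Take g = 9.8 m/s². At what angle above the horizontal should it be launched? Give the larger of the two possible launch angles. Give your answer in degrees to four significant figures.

Trajectory: y = x tanθ − g x² (1 + tan²θ)/(2v₀²). With x = 57.7, y = 7.19, v₀ = 28.2, g = 9.80:
20.51 tan²θ − 57.7 tanθ + (27.70) = 0.
tanθ = [57.7 ± √(57.7² − 4 × 20.51 × (27.70))] / (2 × 20.51) = (57.7 ± 32.50) / 41.03, giving tanθ = 0.6143 or 2.198.
θ = 31.56° or 65.54°; the larger is 65.54°.

65.54°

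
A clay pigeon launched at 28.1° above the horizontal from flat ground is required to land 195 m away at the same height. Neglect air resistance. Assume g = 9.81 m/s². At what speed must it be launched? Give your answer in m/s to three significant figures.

From R = (v₀² / g) sin 2θ: v₀ = √(gR / sin 2θ).
v₀ = √(9.81 × 195 / sin 56.20°) = √(1913 / 0.8310) = √2302.0 = 47.98 m/s.

48.0 m/s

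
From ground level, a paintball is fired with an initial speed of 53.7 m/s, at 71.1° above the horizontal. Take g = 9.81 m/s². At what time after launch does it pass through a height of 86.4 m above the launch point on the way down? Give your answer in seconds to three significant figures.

vₓ = 53.70 cos 71.1° = 17.39 m/s; v_y0 = 53.70 sin 71.1° = 50.80 m/s.
Set y = v_y0 t − ½ g t² = 86.4: 4.905 t² − 50.80 t + 86.4 = 0.
Quadratic formula: t = (50.80 ± √885.96) / 9.81 = (50.80 ± 29.77) / 9.81 → t = 2.145 s or 8.213 s.
The descending-branch root is 8.213 s.

8.21 s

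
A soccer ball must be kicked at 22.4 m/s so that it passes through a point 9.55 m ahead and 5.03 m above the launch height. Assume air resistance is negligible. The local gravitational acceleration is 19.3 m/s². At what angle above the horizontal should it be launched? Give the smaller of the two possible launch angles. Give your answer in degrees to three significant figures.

40.0°

Trajectory: y = x tanθ − g x² (1 + tan²θ)/(2v₀²). With x = 9.55, y = 5.03, v₀ = 22.4, g = 19.3:
1.754 tan²θ − 9.55 tanθ + (6.784) = 0.
tanθ = [9.55 ± √(9.55² − 4 × 1.754 × (6.784))] / (2 × 1.754) = (9.55 ± 6.603) / 3.508, giving tanθ = 0.8400 or 4.605.
θ = 40.03° or 77.75°; the smaller is 40.03°.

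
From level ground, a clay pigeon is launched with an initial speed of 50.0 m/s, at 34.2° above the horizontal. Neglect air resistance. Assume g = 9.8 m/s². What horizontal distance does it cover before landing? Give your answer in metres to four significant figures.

vₓ = 50.00 cos 34.2° = 41.35 m/s; v_y0 = 50.00 sin 34.2° = 28.10 m/s.
Time aloft: T = 2 v_y0 / g = 2 × 28.10 / 9.80 = 5.736 s.
Horizontal distance R = vₓ T = 41.35 × 5.736 = 237.2 m.

237.2 m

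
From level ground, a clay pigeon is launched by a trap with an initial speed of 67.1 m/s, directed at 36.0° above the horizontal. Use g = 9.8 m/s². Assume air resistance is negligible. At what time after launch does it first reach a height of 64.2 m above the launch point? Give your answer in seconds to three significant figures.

Resolve: vₓ = 67.10 cos 36.0° = 54.29 m/s and v_y0 = 67.10 sin 36.0° = 39.44 m/s.
Require v_y0 t − ½ g t² = 64.2, i.e. 4.900 t² − 39.44 t + 64.2 = 0.
Quadratic formula: t = (39.44 ± √297.22) / 9.80 = (39.44 ± 17.24) / 9.80 → t = 2.265 s or 5.784 s.
The first (ascending) time is 2.265 s.

2.27 s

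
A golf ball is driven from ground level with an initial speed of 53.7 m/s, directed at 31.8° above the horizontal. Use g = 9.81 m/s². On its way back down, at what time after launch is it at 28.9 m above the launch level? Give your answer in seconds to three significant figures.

4.44 s

vₓ = 53.70 cos 31.8° = 45.64 m/s; v_y0 = 53.70 sin 31.8° = 28.30 m/s.
Set y = v_y0 t − ½ g t² = 28.9: 4.905 t² − 28.30 t + 28.9 = 0.
Quadratic formula: t = (28.30 ± √233.73) / 9.81 = (28.30 ± 15.29) / 9.81 → t = 1.326 s or 4.443 s.
The descending-branch root is 4.443 s.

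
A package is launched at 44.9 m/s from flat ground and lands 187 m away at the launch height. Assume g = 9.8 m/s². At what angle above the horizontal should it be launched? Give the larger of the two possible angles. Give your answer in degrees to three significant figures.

R = v₀² sin 2θ / g gives sin 2θ = gR/v₀² = 9.80·187/44.9² = 0.9090.
2θ = 65.37° or 180° − 65.37° = 114.6°, so θ = 32.69° or 57.31°.
The larger angle is 57.31°.

57.3°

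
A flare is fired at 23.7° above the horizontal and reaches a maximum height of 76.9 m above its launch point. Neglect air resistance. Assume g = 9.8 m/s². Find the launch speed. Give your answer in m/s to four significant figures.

At the peak v_y = 0, so v_y0 = √(2gH) = √(2 × 9.80 × 76.9) = 38.82 m/s.
v_y0 = v₀ sin θ ⇒ v₀ = 38.82 / sin 23.7° = 96.59 m/s.

96.59 m/s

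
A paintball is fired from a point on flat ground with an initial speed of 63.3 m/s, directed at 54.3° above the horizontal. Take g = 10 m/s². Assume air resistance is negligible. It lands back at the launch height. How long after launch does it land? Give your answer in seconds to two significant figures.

Resolve: vₓ = 63.30 cos 54.3° = 36.94 m/s and v_y0 = 63.30 sin 54.3° = 51.40 m/s.
Landing at launch height ⇒ T = 2 v_y0 / g = 2 × 51.40 / 10.0 = 10.28 s.

10 s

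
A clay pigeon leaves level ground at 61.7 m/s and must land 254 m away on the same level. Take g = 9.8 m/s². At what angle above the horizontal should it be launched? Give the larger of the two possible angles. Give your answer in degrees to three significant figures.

69.6°

From R = (v₀²/g) sin 2θ: sin 2θ = 9.80 × 254 / 3806.9 = 0.6539.
2θ = 40.83° or 180° − 40.83° = 139.2°, so θ = 20.42° or 69.58°.
The larger angle is 69.58°.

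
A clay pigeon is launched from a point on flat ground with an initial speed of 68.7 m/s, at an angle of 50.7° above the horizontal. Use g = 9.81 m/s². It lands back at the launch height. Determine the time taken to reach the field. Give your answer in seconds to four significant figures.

10.84 s

Components: vₓ = 68.70 cos 50.7° = 43.51 m/s, v_y0 = 68.70 sin 50.7° = 53.16 m/s.
It returns to y = 0 when t = 2 v_y0 / g = 2(53.16)/9.81 = 10.84 s.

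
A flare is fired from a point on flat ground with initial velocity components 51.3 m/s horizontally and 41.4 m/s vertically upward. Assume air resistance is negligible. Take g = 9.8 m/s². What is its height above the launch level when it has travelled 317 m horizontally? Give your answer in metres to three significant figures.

At x = 317 m, t = x/vₓ = 317/51.30 = 6.179 s.
Height: y = v_y0 t − ½ g t² = 41.40 × 6.179 − 4.900 × 6.179² = 255.8 − 187.1 = 68.72 m.

68.7 m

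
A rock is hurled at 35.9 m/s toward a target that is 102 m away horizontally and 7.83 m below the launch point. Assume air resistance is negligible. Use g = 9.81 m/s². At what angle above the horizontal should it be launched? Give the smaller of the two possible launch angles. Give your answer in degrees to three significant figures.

Trajectory: y = x tanθ − g x² (1 + tan²θ)/(2v₀²). With x = 102, y = −7.83, v₀ = 35.9, g = 9.81:
39.60 tan²θ − 102 tanθ + (31.77) = 0.
tanθ = [102 ± √(102² − 4 × 39.60 × (31.77))] / (2 × 39.60) = (102 ± 73.30) / 79.19, giving tanθ = 0.3624 or 2.214.
θ = 19.92° or 65.69°; the smaller is 19.92°.

19.9°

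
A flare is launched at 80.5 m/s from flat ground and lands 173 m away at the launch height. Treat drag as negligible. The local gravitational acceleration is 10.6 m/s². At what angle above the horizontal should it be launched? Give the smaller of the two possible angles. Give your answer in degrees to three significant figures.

8.22°

From R = (v₀²/g) sin 2θ: sin 2θ = 10.6 × 173 / 6480.2 = 0.2830.
2θ = 16.44° or 180° − 16.44° = 163.6°, so θ = 8.219° or 81.78°.
The smaller angle is 8.219°.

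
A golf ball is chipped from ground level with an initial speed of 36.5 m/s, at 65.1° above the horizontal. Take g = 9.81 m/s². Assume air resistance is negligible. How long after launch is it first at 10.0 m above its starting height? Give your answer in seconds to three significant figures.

Components: vₓ = 36.50 cos 65.1° = 15.37 m/s, v_y0 = 36.50 sin 65.1° = 33.11 m/s.
Set y = v_y0 t − ½ g t² = 10.0: 4.905 t² − 33.11 t + 10.0 = 0.
t = [33.11 ± √(33.11² − 2·9.81·10.0)] / 9.81 = (33.11 ± 30.00) / 9.81, so t = 0.3169 s or t = 6.433 s.
The first (ascending) time is 0.3169 s.

0.317 s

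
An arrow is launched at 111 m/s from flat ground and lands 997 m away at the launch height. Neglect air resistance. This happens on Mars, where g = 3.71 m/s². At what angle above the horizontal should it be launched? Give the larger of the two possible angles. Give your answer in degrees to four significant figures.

R = v₀² sin 2θ / g gives sin 2θ = gR/v₀² = 3.71·997/111² = 0.3002.
2θ = 17.47° or 180° − 17.47° = 162.5°, so θ = 8.735° or 81.26°.
The larger angle is 81.26°.

81.26°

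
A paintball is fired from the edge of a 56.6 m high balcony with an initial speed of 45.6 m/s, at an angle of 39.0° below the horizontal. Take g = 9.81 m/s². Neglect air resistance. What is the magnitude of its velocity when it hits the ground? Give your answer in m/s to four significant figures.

56.48 m/s

Horizontal component vₓ = 45.60 cos 39.0° = 35.44 m/s; vertical v_y0 = −28.70 m/s (downward).
The projectile lands when y = 56.6 + (−28.70) t − ½·9.81·t² = 0. Positive root: t = (−28.70 + √(28.70² + 2·9.81·56.6)) / 9.81 = (−28.70 + 43.98) / 9.81 = 1.558 s.
Vertical velocity at impact: v_y = v_y0 − g t = −28.70 − 9.81 × 1.558 = −43.98 m/s.
Speed: |v| = √(vₓ² + v_y²) = √(35.44² + 43.98²) = 56.48 m/s.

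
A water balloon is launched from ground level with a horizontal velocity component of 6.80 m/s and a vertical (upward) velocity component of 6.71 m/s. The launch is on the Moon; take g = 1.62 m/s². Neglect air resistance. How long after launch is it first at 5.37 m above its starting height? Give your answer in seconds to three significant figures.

0.898 s

Height y(t) = 6.710 t − 0.8100 t² = 5.37 gives 0.8100 t² − 6.710 t + 5.37 = 0.
Quadratic formula: t = (6.710 ± √27.625) / 1.62 = (6.710 ± 5.256) / 1.62 → t = 0.8975 s or 7.386 s.
The first (ascending) time is 0.8975 s.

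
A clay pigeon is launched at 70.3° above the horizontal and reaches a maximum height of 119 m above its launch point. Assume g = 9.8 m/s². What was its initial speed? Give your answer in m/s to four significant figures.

51.30 m/s

At the peak v_y = 0, so v_y0 = √(2gH) = √(2 × 9.80 × 119) = 48.29 m/s.
v_y0 = v₀ sin θ ⇒ v₀ = 48.29 / sin 70.3° = 51.30 m/s.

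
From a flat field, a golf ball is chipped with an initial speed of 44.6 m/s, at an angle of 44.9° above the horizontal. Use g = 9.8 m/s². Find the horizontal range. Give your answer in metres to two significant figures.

200 m

vₓ = 44.60 cos 44.9° = 31.59 m/s; v_y0 = 44.60 sin 44.9° = 31.48 m/s.
Flight time T = 2 v_y0 / g = 6.425 s.
Range: R = vₓ T = 31.59 × 6.425 = 203.0 m.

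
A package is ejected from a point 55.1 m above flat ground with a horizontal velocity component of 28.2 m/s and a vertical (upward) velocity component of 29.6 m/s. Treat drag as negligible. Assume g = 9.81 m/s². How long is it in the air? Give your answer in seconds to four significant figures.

The projectile lands when y = 55.1 + (29.60) t − ½·9.81·t² = 0. Positive root: t = (29.60 + √(29.60² + 2·9.81·55.1)) / 9.81 = (29.60 + 44.24) / 9.81 = 7.527 s.

7.527 s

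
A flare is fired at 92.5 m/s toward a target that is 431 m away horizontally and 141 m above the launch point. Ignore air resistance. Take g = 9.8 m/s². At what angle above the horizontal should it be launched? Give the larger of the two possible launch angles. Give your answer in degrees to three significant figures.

73.4°

Trajectory: y = x tanθ − g x² (1 + tan²θ)/(2v₀²). With x = 431, y = 141, v₀ = 92.5, g = 9.80:
106.4 tan²θ − 431 tanθ + (247.4) = 0.
tanθ = [431 ± √(431² − 4 × 106.4 × (247.4))] / (2 × 106.4) = (431 ± 283.7) / 212.8, giving tanθ = 0.6923 or 3.359.
θ = 34.69° or 73.42°; the larger is 73.42°.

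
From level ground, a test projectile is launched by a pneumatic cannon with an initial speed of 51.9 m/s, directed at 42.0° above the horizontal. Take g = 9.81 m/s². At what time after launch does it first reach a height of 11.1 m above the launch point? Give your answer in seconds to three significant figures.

Components: vₓ = 51.90 cos 42.0° = 38.57 m/s, v_y0 = 51.90 sin 42.0° = 34.73 m/s.
Height y(t) = 34.73 t − 4.905 t² = 11.1 gives 4.905 t² − 34.73 t + 11.1 = 0.
t = [34.73 ± √(34.73² − 2·9.81·11.1)] / 9.81 = (34.73 ± 31.44) / 9.81, so t = 0.3355 s or t = 6.745 s.
The first (ascending) time is 0.3355 s.

0.336 s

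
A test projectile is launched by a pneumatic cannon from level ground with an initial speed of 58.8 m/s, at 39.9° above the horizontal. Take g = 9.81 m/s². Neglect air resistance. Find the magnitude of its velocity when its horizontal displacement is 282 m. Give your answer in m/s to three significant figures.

vₓ = 58.80 cos 39.9° = 45.11 m/s; v_y0 = 58.80 sin 39.9° = 37.72 m/s.
x = vₓ t ⇒ t = 282/45.11 = 6.251 s.
Vertical velocity there: v_y = v_y0 − g t = 37.72 − 9.81 × 6.251 = −23.61 m/s.
Speed: √(vₓ² + v_y²) = √(45.11² + 23.61²) = 50.91 m/s.

50.9 m/s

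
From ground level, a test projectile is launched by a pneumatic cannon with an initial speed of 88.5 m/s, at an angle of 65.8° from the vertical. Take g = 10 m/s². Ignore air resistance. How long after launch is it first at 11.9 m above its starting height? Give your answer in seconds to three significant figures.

0.344 s

Components: vₓ = 88.50 sin 65.8° = 80.72 m/s, v_y0 = 88.50 cos 65.8° = 36.28 m/s.
Set y = v_y0 t − ½ g t² = 11.9: 5.000 t² − 36.28 t + 11.9 = 0.
Quadratic formula: t = (36.28 ± √1078.1) / 10.0 = (36.28 ± 32.83) / 10.0 → t = 0.3444 s or 6.911 s.
The first (ascending) time is 0.3444 s.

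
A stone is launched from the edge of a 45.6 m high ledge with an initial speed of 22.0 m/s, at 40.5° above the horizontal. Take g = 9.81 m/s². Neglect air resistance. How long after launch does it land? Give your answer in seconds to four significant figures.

Horizontal component vₓ = 22.00 cos 40.5° = 16.73 m/s; vertical v_y0 = 22.00 sin 40.5° = 14.29 m/s.
With up positive and y = 0 at the ground: y(t) = 45.6 + (14.29) t − 4.905 t². Setting y = 0 and taking the positive root: t = [14.29 + √(14.29² + 2·9.81·45.6)] / 9.81 = (14.29 + 33.15) / 9.81 = 4.835 s.

4.835 s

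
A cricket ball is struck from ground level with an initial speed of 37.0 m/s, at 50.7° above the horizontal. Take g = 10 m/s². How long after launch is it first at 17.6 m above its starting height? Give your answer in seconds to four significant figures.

vₓ = 37.00 cos 50.7° = 23.44 m/s; v_y0 = 37.00 sin 50.7° = 28.63 m/s.
Set y = v_y0 t − ½ g t² = 17.6: 5.000 t² − 28.63 t + 17.6 = 0.
t = [28.63 ± √(28.63² − 2·10.0·17.6)] / 10.0 = (28.63 ± 21.63) / 10.0, so t = 0.7003 s or t = 5.026 s.
The first (ascending) time is 0.7003 s.

0.7003 s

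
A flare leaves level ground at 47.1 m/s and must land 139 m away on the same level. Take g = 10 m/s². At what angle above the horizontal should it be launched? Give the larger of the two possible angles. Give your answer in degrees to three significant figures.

Level-ground range R = v₀² sin(2θ)/g ⇒ sin(2θ) = gR/v₀² = 10.0 × 139 / 47.1² = 0.6266.
2θ = 38.80° or 180° − 38.80° = 141.2°, so θ = 19.40° or 70.60°.
The larger angle is 70.60°.

70.6°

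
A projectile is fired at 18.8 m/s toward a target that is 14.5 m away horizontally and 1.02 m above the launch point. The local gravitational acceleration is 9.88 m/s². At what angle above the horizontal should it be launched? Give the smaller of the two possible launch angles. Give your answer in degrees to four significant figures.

Trajectory: y = x tanθ − g x² (1 + tan²θ)/(2v₀²). With x = 14.5, y = 1.02, v₀ = 18.8, g = 9.88:
2.939 tan²θ − 14.5 tanθ + (3.959) = 0.
tanθ = [14.5 ± √(14.5² − 4 × 2.939 × (3.959))] / (2 × 2.939) = (14.5 ± 12.80) / 5.877, giving tanθ = 0.2901 or 4.644.
θ = 16.18° or 77.85°; the smaller is 16.18°.

16.18°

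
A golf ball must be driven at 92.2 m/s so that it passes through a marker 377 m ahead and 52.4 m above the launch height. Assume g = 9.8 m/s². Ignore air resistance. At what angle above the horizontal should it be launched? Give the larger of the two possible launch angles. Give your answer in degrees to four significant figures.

Trajectory: y = x tanθ − g x² (1 + tan²θ)/(2v₀²). With x = 377, y = 52.4, v₀ = 92.2, g = 9.80:
81.93 tan²θ − 377 tanθ + (134.3) = 0.
tanθ = [377 ± √(377² − 4 × 81.93 × (134.3))] / (2 × 81.93) = (377 ± 313.2) / 163.9, giving tanθ = 0.3892 or 4.213.
θ = 21.27° or 76.65°; the larger is 76.65°.

76.65°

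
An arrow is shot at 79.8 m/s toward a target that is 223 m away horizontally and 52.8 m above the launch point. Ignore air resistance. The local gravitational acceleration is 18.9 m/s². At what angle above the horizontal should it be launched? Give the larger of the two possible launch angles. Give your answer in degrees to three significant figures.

Trajectory: y = x tanθ − g x² (1 + tan²θ)/(2v₀²). With x = 223, y = 52.8, v₀ = 79.8, g = 18.9:
73.80 tan²θ − 223 tanθ + (126.6) = 0.
tanθ = [223 ± √(223² − 4 × 73.80 × (126.6))] / (2 × 73.80) = (223 ± 111.2) / 147.6, giving tanθ = 0.7577 or 2.264.
θ = 37.15° or 66.17°; the larger is 66.17°.

66.2°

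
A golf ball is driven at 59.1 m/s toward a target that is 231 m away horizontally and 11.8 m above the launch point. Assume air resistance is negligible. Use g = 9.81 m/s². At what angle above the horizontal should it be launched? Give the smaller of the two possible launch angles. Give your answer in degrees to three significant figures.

23.6°

Trajectory: y = x tanθ − g x² (1 + tan²θ)/(2v₀²). With x = 231, y = 11.8, v₀ = 59.1, g = 9.81:
74.94 tan²θ − 231 tanθ + (86.74) = 0.
tanθ = [231 ± √(231² − 4 × 74.94 × (86.74))] / (2 × 74.94) = (231 ± 165.4) / 149.9, giving tanθ = 0.4376 or 2.645.
θ = 23.63° or 69.29°; the smaller is 23.63°.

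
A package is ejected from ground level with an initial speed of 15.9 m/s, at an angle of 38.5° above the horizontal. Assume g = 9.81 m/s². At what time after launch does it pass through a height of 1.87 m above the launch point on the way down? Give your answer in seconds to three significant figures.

Resolve: vₓ = 15.90 cos 38.5° = 12.44 m/s and v_y0 = 15.90 sin 38.5° = 9.898 m/s.
Set y = v_y0 t − ½ g t² = 1.87: 4.905 t² − 9.898 t + 1.87 = 0.
Quadratic formula: t = (9.898 ± √61.281) / 9.81 = (9.898 ± 7.828) / 9.81 → t = 0.2110 s or 1.807 s.
The descending-branch root is 1.807 s.

1.81 s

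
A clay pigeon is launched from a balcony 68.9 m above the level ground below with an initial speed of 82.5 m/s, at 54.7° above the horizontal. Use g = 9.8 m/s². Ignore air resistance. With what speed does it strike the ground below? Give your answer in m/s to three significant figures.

90.3 m/s

Horizontal component vₓ = 82.50 cos 54.7° = 47.67 m/s; vertical v_y0 = 82.50 sin 54.7° = 67.33 m/s.
With up positive and y = 0 at the ground: y(t) = 68.9 + (67.33) t − 4.900 t². Setting y = 0 and taking the positive root: t = [67.33 + √(67.33² + 2·9.80·68.9)] / 9.80 = (67.33 + 76.71) / 9.80 = 14.70 s.
Vertical velocity at impact: v_y = v_y0 − g t = 67.33 − 9.80 × 14.70 = −76.71 m/s.
Speed: |v| = √(vₓ² + v_y²) = √(47.67² + 76.71²) = 90.31 m/s.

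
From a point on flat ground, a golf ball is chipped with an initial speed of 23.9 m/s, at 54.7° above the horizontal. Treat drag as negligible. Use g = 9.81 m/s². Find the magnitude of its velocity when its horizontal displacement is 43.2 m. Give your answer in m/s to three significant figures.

17.8 m/s

Horizontal component vₓ = 23.90 cos 54.7° = 13.81 m/s; vertical v_y0 = 23.90 sin 54.7° = 19.51 m/s.
x = vₓ t ⇒ t = 43.2/13.81 = 3.128 s.
Vertical velocity there: v_y = v_y0 − g t = 19.51 − 9.81 × 3.128 = −11.18 m/s.
Speed: √(vₓ² + v_y²) = √(13.81² + 11.18²) = 17.77 m/s.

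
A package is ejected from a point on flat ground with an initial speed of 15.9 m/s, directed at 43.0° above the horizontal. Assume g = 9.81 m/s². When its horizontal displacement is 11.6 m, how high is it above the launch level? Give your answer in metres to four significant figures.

Components: vₓ = 15.90 cos 43.0° = 11.63 m/s, v_y0 = 15.90 sin 43.0° = 10.84 m/s.
Time to reach x = 11.6 m: t = x/vₓ = 11.6/11.63 = 0.9975 s.
Height: y = v_y0 t − ½ g t² = 10.84 × 0.9975 − 4.905 × 0.9975² = 10.82 − 4.881 = 5.936 m.

5.936 m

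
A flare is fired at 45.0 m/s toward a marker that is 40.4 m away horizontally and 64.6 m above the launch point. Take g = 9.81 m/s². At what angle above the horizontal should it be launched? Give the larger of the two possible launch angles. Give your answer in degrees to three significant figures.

Trajectory: y = x tanθ − g x² (1 + tan²θ)/(2v₀²). With x = 40.4, y = 64.6, v₀ = 45.0, g = 9.81:
3.953 tan²θ − 40.4 tanθ + (68.55) = 0.
tanθ = [40.4 ± √(40.4² − 4 × 3.953 × (68.55))] / (2 × 3.953) = (40.4 ± 23.41) / 7.907, giving tanθ = 2.149 or 8.070.
θ = 65.04° or 82.94°; the larger is 82.94°.

82.9°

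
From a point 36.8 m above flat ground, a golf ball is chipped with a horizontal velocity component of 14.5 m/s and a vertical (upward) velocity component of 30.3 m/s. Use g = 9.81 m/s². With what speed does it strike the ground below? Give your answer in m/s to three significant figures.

43.0 m/s

Vertical motion (up positive, ground at y = 0): 4.905 t² − (30.30) t − 36.8 = 0, so t = (30.30 + √(30.30² + 2·9.81·36.8)) / 9.81 = (30.30 + 40.50) / 9.81 = 7.217 s.
Vertical velocity at impact: v_y = v_y0 − g t = 30.30 − 9.81 × 7.217 = −40.50 m/s.
Speed: |v| = √(vₓ² + v_y²) = √(14.50² + 40.50²) = 43.02 m/s.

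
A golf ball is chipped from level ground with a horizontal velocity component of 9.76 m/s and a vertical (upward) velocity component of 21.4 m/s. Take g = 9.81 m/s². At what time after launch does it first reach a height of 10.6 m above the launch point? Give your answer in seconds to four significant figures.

0.5697 s

Set y = v_y0 t − ½ g t² = 10.6: 4.905 t² − 21.40 t + 10.6 = 0.
t = [21.40 ± √(21.40² − 2·9.81·10.6)] / 9.81 = (21.40 ± 15.81) / 9.81, so t = 0.5697 s or t = 3.793 s.
The first (ascending) time is 0.5697 s.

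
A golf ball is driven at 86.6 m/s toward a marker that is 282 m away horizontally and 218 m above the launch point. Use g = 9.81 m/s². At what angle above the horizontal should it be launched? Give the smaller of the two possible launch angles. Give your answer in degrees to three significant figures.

Trajectory: y = x tanθ − g x² (1 + tan²θ)/(2v₀²). With x = 282, y = 218, v₀ = 86.6, g = 9.81:
52.01 tan²θ − 282 tanθ + (270.0) = 0.
tanθ = [282 ± √(282² − 4 × 52.01 × (270.0))] / (2 × 52.01) = (282 ± 152.8) / 104.0, giving tanθ = 1.242 or 4.180.
θ = 51.16° or 76.55°; the smaller is 51.16°.

51.2°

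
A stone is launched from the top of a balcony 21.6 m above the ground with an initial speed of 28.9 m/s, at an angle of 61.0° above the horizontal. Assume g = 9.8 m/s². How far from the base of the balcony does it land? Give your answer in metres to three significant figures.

Horizontal component vₓ = 28.90 cos 61.0° = 14.01 m/s; vertical v_y0 = 28.90 sin 61.0° = 25.28 m/s.
The projectile lands when y = 21.6 + (25.28) t − ½·9.80·t² = 0. Positive root: t = (25.28 + √(25.28² + 2·9.80·21.6)) / 9.80 = (25.28 + 32.59) / 9.80 = 5.905 s.
Horizontal distance: R = vₓ t = 14.01 × 5.905 = 82.73 m.

82.7 m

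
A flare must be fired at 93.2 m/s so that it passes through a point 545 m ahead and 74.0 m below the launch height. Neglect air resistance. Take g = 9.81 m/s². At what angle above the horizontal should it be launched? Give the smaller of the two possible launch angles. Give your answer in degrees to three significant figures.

Trajectory: y = x tanθ − g x² (1 + tan²θ)/(2v₀²). With x = 545, y = −74.0, v₀ = 93.2, g = 9.81:
167.7 tan²θ − 545 tanθ + (93.73) = 0.
tanθ = [545 ± √(545² − 4 × 167.7 × (93.73))] / (2 × 167.7) = (545 ± 483.9) / 335.5, giving tanθ = 0.1822 or 3.067.
θ = 10.33° or 71.94°; the smaller is 10.33°.

10.3°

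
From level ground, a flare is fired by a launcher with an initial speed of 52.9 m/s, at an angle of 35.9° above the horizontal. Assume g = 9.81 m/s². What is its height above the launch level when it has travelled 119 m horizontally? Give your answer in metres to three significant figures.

vₓ = 52.90 cos 35.9° = 42.85 m/s; v_y0 = 52.90 sin 35.9° = 31.02 m/s.
At x = 119 m, t = x/vₓ = 119/42.85 = 2.777 s.
Height: y = v_y0 t − ½ g t² = 31.02 × 2.777 − 4.905 × 2.777² = 86.14 − 37.83 = 48.31 m.

48.3 m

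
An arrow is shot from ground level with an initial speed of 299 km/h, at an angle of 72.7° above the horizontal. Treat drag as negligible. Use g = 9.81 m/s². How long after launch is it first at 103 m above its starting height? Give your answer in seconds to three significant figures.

1.42 s

Convert: 299 km/h = 299/3.6 = 83.06 m/s.
Horizontal component vₓ = 83.06 cos 72.7° = 24.70 m/s; vertical v_y0 = 83.06 sin 72.7° = 79.30 m/s.
Set y = v_y0 t − ½ g t² = 103: 4.905 t² − 79.30 t + 103 = 0.
t = [79.30 ± √(79.30² − 2·9.81·103)] / 9.81 = (79.30 ± 65.32) / 9.81, so t = 1.424 s or t = 14.74 s.
The first (ascending) time is 1.424 s.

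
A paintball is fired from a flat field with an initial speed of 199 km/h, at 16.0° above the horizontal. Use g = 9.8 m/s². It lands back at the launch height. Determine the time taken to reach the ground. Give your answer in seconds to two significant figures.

3.1 s

Convert: 199 km/h = 199/3.6 = 55.28 m/s.
vₓ = 55.28 cos 16.0° = 53.14 m/s; v_y0 = 55.28 sin 16.0° = 15.24 m/s.
It returns to y = 0 when t = 2 v_y0 / g = 2(15.24)/9.80 = 3.110 s.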